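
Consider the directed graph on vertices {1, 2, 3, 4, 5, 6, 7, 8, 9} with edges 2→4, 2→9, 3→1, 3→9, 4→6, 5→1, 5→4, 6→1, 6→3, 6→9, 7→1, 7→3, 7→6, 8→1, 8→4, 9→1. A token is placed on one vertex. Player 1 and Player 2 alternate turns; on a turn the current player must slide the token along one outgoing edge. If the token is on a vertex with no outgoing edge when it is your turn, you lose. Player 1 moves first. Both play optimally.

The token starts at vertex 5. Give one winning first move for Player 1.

Move to 4.

Classify positions by backward induction: terminal positions (no move available) are L. From any other position, the mover wins iff some move reaches an L.
Every edge goes from a vertex to one that appears earlier in the order 1, 9, 3, 6, 4, 8, 7, 2, 5, so processing vertices in that order labels each vertex after all of its successors.
1: no outgoing edge → L
9: W (go to 1, an L position)
3: W (go to 1, an L position)
6: W (go to 1, an L position)
4: L (sole option 6(W) is W)
8: W (go to 4, an L position)
7: W (go to 1, an L position)
2: W (go to 4, an L position)
5: W (go to 4, an L position)
From 5, the L positions reachable in one move are: 4, 1. Any move reaching one of these is winning.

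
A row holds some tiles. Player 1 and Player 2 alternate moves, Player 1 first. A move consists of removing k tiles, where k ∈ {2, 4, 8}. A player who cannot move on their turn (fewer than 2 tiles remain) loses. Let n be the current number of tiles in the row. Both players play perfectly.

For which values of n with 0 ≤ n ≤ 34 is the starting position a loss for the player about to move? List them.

Work bottom-up. With no move the player to move loses. Otherwise the position is W if at least one move leads to an L position for the opponent, and L if every move leads to a W.
n=0: no move → L
n=1: no move → L
n=2: can move to 0, which is L ⇒ W
n=3: can move to 1, which is L ⇒ W
n=4: can move to 0, which is L ⇒ W
n=5: can move to 1, which is L ⇒ W
n=6: moves to 4(W), 2(W); every one is W ⇒ L
n=7: moves to 5(W), 3(W); every one is W ⇒ L
n=8: can move to 6, which is L ⇒ W
n=9: can move to 7, which is L ⇒ W
n=10: can move to 6, which is L ⇒ W
n=11: can move to 7, which is L ⇒ W
n=12: moves to 10(W), 8(W), 4(W); every one is W ⇒ L
n=13: moves to 11(W), 9(W), 5(W); every one is W ⇒ L
n=14: can move to 12, which is L ⇒ W
n=15: can move to 13, which is L ⇒ W
n=16: can move to 12, which is L ⇒ W
n=17: can move to 13, which is L ⇒ W
n=18: moves to 16(W), 14(W), 10(W); every one is W ⇒ L
n=19: moves to 17(W), 15(W), 11(W); every one is W ⇒ L
n=20: can move to 18, which is L ⇒ W
n=21: can move to 19, which is L ⇒ W
n=22: can move to 18, which is L ⇒ W
n=23: can move to 19, which is L ⇒ W
n=24: moves to 22(W), 20(W), 16(W); every one is W ⇒ L
n=25: moves to 23(W), 21(W), 17(W); every one is W ⇒ L
n=26: can move to 24, which is L ⇒ W
n=27: can move to 25, which is L ⇒ W
n=28: can move to 24, which is L ⇒ W
n=29: can move to 25, which is L ⇒ W
n=30: moves to 28(W), 26(W), 22(W); every one is W ⇒ L
n=31: moves to 29(W), 27(W), 23(W); every one is W ⇒ L
n=32: can move to 30, which is L ⇒ W
n=33: can move to 31, which is L ⇒ W
n=34: can move to 30, which is L ⇒ W
The losing starting values of n are exactly the entries labelled L in this table (12 of them).

0, 1, 6, 7, 12, 13, 18, 19, 24, 25, 30, 31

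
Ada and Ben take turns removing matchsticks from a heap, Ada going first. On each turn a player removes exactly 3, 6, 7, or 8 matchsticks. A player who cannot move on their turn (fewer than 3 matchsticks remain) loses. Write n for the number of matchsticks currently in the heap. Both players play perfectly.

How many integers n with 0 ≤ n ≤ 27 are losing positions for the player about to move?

Work bottom-up. With no move the player to move loses. Otherwise the position is W if at least one move leads to an L position for the opponent, and L if every move leads to a W.
n=0: no move → L
n=1: no move → L
n=2: no move → L
n=3: W (go to 0, an L position)
n=4: W (go to 1, an L position)
n=5: W (go to 2, an L position)
n=6: W (go to 0, an L position)
n=7: W (go to 1, an L position)
n=8: W (go to 2, an L position)
n=9: W (go to 2, an L position)
n=10: W (go to 2, an L position)
n=11: L (options 8(W), 5(W), 4(W), 3(W) are all W)
n=12: L (options 9(W), 6(W), 5(W), 4(W) are all W)
n=13: L (options 10(W), 7(W), 6(W), 5(W) are all W)
n=14: W (go to 11, an L position)
n=15: W (go to 12, an L position)
n=16: W (go to 13, an L position)
n=17: W (go to 11, an L position)
n=18: W (go to 12, an L position)
n=19: W (go to 13, an L position)
n=20: W (go to 13, an L position)
n=21: W (go to 13, an L position)
n=22: L (options 19(W), 16(W), 15(W), 14(W) are all W)
n=23: L (options 20(W), 17(W), 16(W), 15(W) are all W)
n=24: L (options 21(W), 18(W), 17(W), 16(W) are all W)
n=25: W (go to 22, an L position)
n=26: W (go to 23, an L position)
n=27: W (go to 24, an L position)
L entries with 0 ≤ n ≤ 27: n = 0, 1, 2, 11, 12, 13, 22, 23, 24; that makes 9.

9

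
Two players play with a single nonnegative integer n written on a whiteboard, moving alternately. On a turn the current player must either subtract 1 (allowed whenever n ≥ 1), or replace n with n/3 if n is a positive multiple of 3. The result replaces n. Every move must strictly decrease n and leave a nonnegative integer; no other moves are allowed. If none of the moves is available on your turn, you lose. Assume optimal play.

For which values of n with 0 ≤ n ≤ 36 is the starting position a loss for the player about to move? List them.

0, 2, 4, 7, 9, 11, 13, 15, 17, 19, 22, 24, 26, 28, 30, 32, 34, 36

Label each position W (a win for the player to move) or L (a loss). A position with no legal move is L; any other position is W exactly when some move reaches an L, and L when every move reaches a W.
n=0: no move → L
n=1: W (go to 0, an L position)
n=2: L (sole option 1(W) is W)
n=3: W (go to 2, an L position)
n=4: L (sole option 3(W) is W)
n=5: W (go to 4, an L position)
n=6: W (go to 2, an L position)
n=7: L (sole option 6(W) is W)
n=8: W (go to 7, an L position)
n=9: L (options 3(W), 8(W) are all W)
n=10: W (go to 9, an L position)
n=11: L (sole option 10(W) is W)
n=12: W (go to 4, an L position)
n=13: L (sole option 12(W) is W)
n=14: W (go to 13, an L position)
n=15: L (options 5(W), 14(W) are all W)
n=16: W (go to 15, an L position)
n=17: L (sole option 16(W) is W)
n=18: W (go to 17, an L position)
n=19: L (sole option 18(W) is W)
n=20: W (go to 19, an L position)
n=21: W (go to 7, an L position)
n=22: L (sole option 21(W) is W)
n=23: W (go to 22, an L position)
n=24: L (options 8(W), 23(W) are all W)
n=25: W (go to 24, an L position)
n=26: L (sole option 25(W) is W)
n=27: W (go to 9, an L position)
n=28: L (sole option 27(W) is W)
n=29: W (go to 28, an L position)
n=30: L (options 10(W), 29(W) are all W)
n=31: W (go to 30, an L position)
n=32: L (sole option 31(W) is W)
n=33: W (go to 11, an L position)
n=34: L (sole option 33(W) is W)
n=35: W (go to 34, an L position)
n=36: L (options 12(W), 35(W) are all W)
Reading off the rows marked L gives the requested list; there are 18 such values of n.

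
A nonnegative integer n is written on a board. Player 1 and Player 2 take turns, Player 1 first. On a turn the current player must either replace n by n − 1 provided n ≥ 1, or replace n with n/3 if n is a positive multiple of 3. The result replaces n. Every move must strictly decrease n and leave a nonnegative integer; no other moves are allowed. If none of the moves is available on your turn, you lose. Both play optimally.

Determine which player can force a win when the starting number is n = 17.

Work bottom-up. With no move the player to move loses. Otherwise the position is W if at least one move leads to an L position for the opponent, and L if every move leads to a W.
n=0: no move → L
n=1: can move to 0, which is L ⇒ W
n=2: the only move is to 1(W), a W ⇒ L
n=3: can move to 2, which is L ⇒ W
n=4: the only move is to 3(W), a W ⇒ L
n=5: can move to 4, which is L ⇒ W
n=6: can move to 2, which is L ⇒ W
n=7: the only move is to 6(W), a W ⇒ L
n=8: can move to 7, which is L ⇒ W
n=9: moves to 3(W), 8(W); every one is W ⇒ L
n=10: can move to 9, which is L ⇒ W
n=11: the only move is to 10(W), a W ⇒ L
n=12: can move to 4, which is L ⇒ W
n=13: the only move is to 12(W), a W ⇒ L
n=14: can move to 13, which is L ⇒ W
n=15: moves to 5(W), 14(W); every one is W ⇒ L
n=16: can move to 15, which is L ⇒ W
n=17: the only move is to 16(W), a W ⇒ L
Every move from 17 reaches a W position, so the mover loses.

Player 2 wins.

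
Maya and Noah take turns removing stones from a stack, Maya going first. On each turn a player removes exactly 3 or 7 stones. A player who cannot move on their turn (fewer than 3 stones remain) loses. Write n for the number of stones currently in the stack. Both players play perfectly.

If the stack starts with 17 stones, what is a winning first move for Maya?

Remove 7, leaving 10.

Work bottom-up. With no move the player to move loses. Otherwise the position is W if at least one move leads to an L position for the opponent, and L if every move leads to a W.
n=0: no move → L
n=1: no move → L
n=2: no move → L
n=3: reaches L-position 0 → W
n=4: reaches L-position 1 → W
n=5: reaches L-position 2 → W
n=6: only reaches 3(W), which is W → L
n=7: reaches L-position 0 → W
n=8: reaches L-position 1 → W
n=9: reaches L-position 6 → W
n=10: only reaches 7(W), 3(W), all W → L
n=11: only reaches 8(W), 4(W), all W → L
n=12: only reaches 9(W), 5(W), all W → L
n=13: reaches L-position 10 → W
n=14: reaches L-position 11 → W
n=15: reaches L-position 12 → W
n=16: only reaches 13(W), 9(W), all W → L
n=17: reaches L-position 10 → W
From 17, the L positions reachable in one move are: 10.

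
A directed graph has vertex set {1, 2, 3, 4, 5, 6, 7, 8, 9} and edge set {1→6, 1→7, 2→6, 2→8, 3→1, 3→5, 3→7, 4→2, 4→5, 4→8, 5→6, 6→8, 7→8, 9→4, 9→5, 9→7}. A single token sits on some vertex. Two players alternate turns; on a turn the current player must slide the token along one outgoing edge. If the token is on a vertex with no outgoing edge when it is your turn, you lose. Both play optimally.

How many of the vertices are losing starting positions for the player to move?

3

Classify positions by backward induction: terminal positions (no move available) are L. From any other position, the mover wins iff some move reaches an L.
Every edge goes from a vertex to one that appears earlier in the order 8, 6, 7, 2, 5, 4, 1, 9, 3, so processing vertices in that order labels each vertex after all of its successors.
8: no outgoing edge → L
6: →8(L), so W
7: →8(L), so W
2: →8(L), so W
5: →6(W) only, which is W, so L
4: →5(L), so W
1: →7(W), 6(W) — all W, so L
9: →5(L), so W
3: →1(L), so W
The L vertices are 1, 5, 8; that is 3 in all.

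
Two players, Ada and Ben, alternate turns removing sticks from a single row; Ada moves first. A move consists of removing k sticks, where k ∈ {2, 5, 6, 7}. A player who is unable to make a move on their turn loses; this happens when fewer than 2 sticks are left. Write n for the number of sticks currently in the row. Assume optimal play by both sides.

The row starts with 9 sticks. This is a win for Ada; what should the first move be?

Remove 5, leaving 4.

Work bottom-up. With no move the player to move loses. Otherwise the position is W if at least one move leads to an L position for the opponent, and L if every move leads to a W.
n=0: no move → L
n=1: no move → L
n=2: reaches L-position 0 → W
n=3: reaches L-position 1 → W
n=4: only reaches 2(W), which is W → L
n=5: reaches L-position 0 → W
n=6: reaches L-position 4 → W
n=7: reaches L-position 1 → W
n=8: reaches L-position 1 → W
n=9: reaches L-position 4 → W
From 9, the L positions reachable in one move are: 4.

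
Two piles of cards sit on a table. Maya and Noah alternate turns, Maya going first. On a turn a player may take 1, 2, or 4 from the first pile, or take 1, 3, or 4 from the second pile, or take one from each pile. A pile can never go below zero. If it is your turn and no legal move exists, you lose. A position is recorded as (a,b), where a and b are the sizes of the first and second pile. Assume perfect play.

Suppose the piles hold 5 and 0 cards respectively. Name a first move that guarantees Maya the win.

Work bottom-up. With no move the player to move loses. Otherwise the position is W if at least one move leads to an L position for the opponent, and L if every move leads to a W.
No move ever increases a pile, so every position that can arise here has a ≤ 5 and b ≤ 0; it is enough to label the cells with 0 ≤ a ≤ 5 and 0 ≤ b ≤ 0.
Every move lowers a or b (never raises either), so fill the grid row by row in increasing a, and left to right within a row: each cell's successors are then already labelled.
      b=0
a=0:    L
a=1:    W
a=2:    W
a=3:    L
a=4:    W
a=5:    W
Cells with no legal move (terminal, hence L): (0,0).
The remaining L cells, each justified by listing all of its moves:
(3,0): moves to (2,0)(W), (1,0)(W); every one is W ⇒ L
Every other cell has at least one move into one of the L cells above, so it is W.
From (5,0), the L positions reachable in one move are: (3,0).

Move to (3,0).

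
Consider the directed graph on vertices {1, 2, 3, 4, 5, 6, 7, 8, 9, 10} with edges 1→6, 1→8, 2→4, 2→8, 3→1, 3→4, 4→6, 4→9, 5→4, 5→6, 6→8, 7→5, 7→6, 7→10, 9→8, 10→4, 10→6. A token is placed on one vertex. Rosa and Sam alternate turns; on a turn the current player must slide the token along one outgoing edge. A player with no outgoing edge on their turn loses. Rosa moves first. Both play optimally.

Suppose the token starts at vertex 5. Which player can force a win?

Rosa wins.

Use the standard recursion: the mover loses at a terminal position; elsewhere, the mover wins exactly when some move hands the opponent an L position.
Every edge goes from a vertex to one that appears earlier in the order 8, 9, 6, 4, 2, 5, 1, 10, 7, 3, so processing vertices in that order labels each vertex after all of its successors.
8: no outgoing edge → L
9: →8(L), so W
6: →8(L), so W
4: →6(W), 9(W) — all W, so L
2: →4(L), so W
5: →4(L), so W
1: →8(L), so W
10: →4(L), so W
7: →10(W), 5(W), 6(W) — all W, so L
3: →4(L), so W
The starting position 5 is W: Rosa should move to 4, handing over an L position.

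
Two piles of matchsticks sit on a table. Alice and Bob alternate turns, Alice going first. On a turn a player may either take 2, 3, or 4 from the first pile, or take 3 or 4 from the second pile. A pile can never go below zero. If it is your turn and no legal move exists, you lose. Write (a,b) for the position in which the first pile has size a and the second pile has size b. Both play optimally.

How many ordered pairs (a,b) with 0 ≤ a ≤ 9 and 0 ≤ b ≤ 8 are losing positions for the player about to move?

34

Positions with no move are L. A position that does have a move is losing for the player to move precisely when every available move leads to a winning position for the opponent. Fill in the labels:
Every move lowers a or b (never raises either), so fill the grid row by row in increasing a, and left to right within a row: each cell's successors are then already labelled.
      b=0  b=1  b=2  b=3  b=4  b=5  b=6  b=7  b=8
a=0:    L    L    L    W    W    W    W    L    L
a=1:    L    L    L    W    W    W    W    L    L
a=2:    W    W    W    L    L    L    W    W    W
a=3:    W    W    W    L    L    L    W    W    W
a=4:    W    W    W    W    W    W    L    W    W
a=5:    W    W    W    W    W    W    L    W    W
a=6:    L    L    L    W    W    W    W    L    L
a=7:    L    L    L    W    W    W    W    L    L
a=8:    W    W    W    L    L    L    W    W    W
a=9:    W    W    W    L    L    L    W    W    W
Cells with no legal move (terminal, hence L): (0,0), (0,1), (0,2), (1,0), (1,1), (1,2).
The remaining L cells, each justified by listing all of its moves:
(0,7): →(0,4)(W), (0,3)(W) — all W, so L
(0,8): →(0,5)(W), (0,4)(W) — all W, so L
(1,7): →(1,4)(W), (1,3)(W) — all W, so L
(1,8): →(1,5)(W), (1,4)(W) — all W, so L
(2,3): →(0,3)(W), (2,0)(W) — all W, so L
(2,4): →(0,4)(W), (2,1)(W), (2,0)(W) — all W, so L
(2,5): →(0,5)(W), (2,2)(W), (2,1)(W) — all W, so L
(3,3): →(1,3)(W), (0,3)(W), (3,0)(W) — all W, so L
(3,4): →(1,4)(W), (0,4)(W), (3,1)(W), (3,0)(W) — all W, so L
(3,5): →(1,5)(W), (0,5)(W), (3,2)(W), (3,1)(W) — all W, so L
(4,6): →(2,6)(W), (1,6)(W), (0,6)(W), (4,3)(W), (4,2)(W) — all W, so L
(5,6): →(3,6)(W), (2,6)(W), (1,6)(W), (5,3)(W), (5,2)(W) — all W, so L
(6,0): →(4,0)(W), (3,0)(W), (2,0)(W) — all W, so L
(6,1): →(4,1)(W), (3,1)(W), (2,1)(W) — all W, so L
(6,2): →(4,2)(W), (3,2)(W), (2,2)(W) — all W, so L
(6,7): →(4,7)(W), (3,7)(W), (2,7)(W), (6,4)(W), (6,3)(W) — all W, so L
(6,8): →(4,8)(W), (3,8)(W), (2,8)(W), (6,5)(W), (6,4)(W) — all W, so L
(7,0): →(5,0)(W), (4,0)(W), (3,0)(W) — all W, so L
(7,1): →(5,1)(W), (4,1)(W), (3,1)(W) — all W, so L
(7,2): →(5,2)(W), (4,2)(W), (3,2)(W) — all W, so L
(7,7): →(5,7)(W), (4,7)(W), (3,7)(W), (7,4)(W), (7,3)(W) — all W, so L
(7,8): →(5,8)(W), (4,8)(W), (3,8)(W), (7,5)(W), (7,4)(W) — all W, so L
(8,3): →(6,3)(W), (5,3)(W), (4,3)(W), (8,0)(W) — all W, so L
(8,4): →(6,4)(W), (5,4)(W), (4,4)(W), (8,1)(W), (8,0)(W) — all W, so L
(8,5): →(6,5)(W), (5,5)(W), (4,5)(W), (8,2)(W), (8,1)(W) — all W, so L
(9,3): →(7,3)(W), (6,3)(W), (5,3)(W), (9,0)(W) — all W, so L
(9,4): →(7,4)(W), (6,4)(W), (5,4)(W), (9,1)(W), (9,0)(W) — all W, so L
(9,5): →(7,5)(W), (6,5)(W), (5,5)(W), (9,2)(W), (9,1)(W) — all W, so L
Every other cell has at least one move into one of the L cells above, so it is W.
L cells per row: a=0: 5, a=1: 5, a=2: 3, a=3: 3, a=4: 1, a=5: 1, a=6: 5, a=7: 5, a=8: 3, a=9: 3; total 34.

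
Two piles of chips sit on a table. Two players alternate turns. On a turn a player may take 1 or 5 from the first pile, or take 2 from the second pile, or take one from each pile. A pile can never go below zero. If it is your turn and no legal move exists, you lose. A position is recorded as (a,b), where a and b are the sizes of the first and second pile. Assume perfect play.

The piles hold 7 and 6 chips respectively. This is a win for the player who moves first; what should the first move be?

Move to (6,6).

Use the standard recursion: the mover loses at a terminal position; elsewhere, the mover wins exactly when some move hands the opponent an L position.
No move ever increases a pile, so every position that can arise here has a ≤ 7 and b ≤ 6; it is enough to label the cells with 0 ≤ a ≤ 7 and 0 ≤ b ≤ 6.
Every move lowers a or b (never raises either), so fill the grid row by row in increasing a, and left to right within a row: each cell's successors are then already labelled.
      b=0  b=1  b=2  b=3  b=4  b=5  b=6
a=0:    L    L    W    W    L    L    W
a=1:    W    W    W    L    W    W    W
a=2:    L    L    W    W    W    L    L
a=3:    W    W    W    L    L    W    W
a=4:    L    L    W    W    W    W    L
a=5:    W    W    W    L    W    W    W
a=6:    L    L    W    W    W    L    L
a=7:    W    W    W    L    L    W    W
Cells with no legal move (terminal, hence L): (0,0), (0,1).
The remaining L cells, each justified by listing all of its moves:
(0,4): L (sole option (0,2)(W) is W)
(0,5): L (sole option (0,3)(W) is W)
(1,3): L (options (0,3)(W), (1,1)(W), (0,2)(W) are all W)
(2,0): L (sole option (1,0)(W) is W)
(2,1): L (options (1,1)(W), (1,0)(W) are all W)
(2,5): L (options (1,5)(W), (2,3)(W), (1,4)(W) are all W)
(2,6): L (options (1,6)(W), (2,4)(W), (1,5)(W) are all W)
(3,3): L (options (2,3)(W), (3,1)(W), (2,2)(W) are all W)
(3,4): L (options (2,4)(W), (3,2)(W), (2,3)(W) are all W)
(4,0): L (sole option (3,0)(W) is W)
(4,1): L (options (3,1)(W), (3,0)(W) are all W)
(4,6): L (options (3,6)(W), (4,4)(W), (3,5)(W) are all W)
(5,3): L (options (4,3)(W), (0,3)(W), (5,1)(W), (4,2)(W) are all W)
(6,0): L (options (5,0)(W), (1,0)(W) are all W)
(6,1): L (options (5,1)(W), (1,1)(W), (5,0)(W) are all W)
(6,5): L (options (5,5)(W), (1,5)(W), (6,3)(W), (5,4)(W) are all W)
(6,6): L (options (5,6)(W), (1,6)(W), (6,4)(W), (5,5)(W) are all W)
(7,3): L (options (6,3)(W), (2,3)(W), (7,1)(W), (6,2)(W) are all W)
(7,4): L (options (6,4)(W), (2,4)(W), (7,2)(W), (6,3)(W) are all W)
Every other cell has at least one move into one of the L cells above, so it is W.
From (7,6), the L positions reachable in one move are: (6,6), (2,6), (7,4), (6,5). Any move reaching one of these is winning.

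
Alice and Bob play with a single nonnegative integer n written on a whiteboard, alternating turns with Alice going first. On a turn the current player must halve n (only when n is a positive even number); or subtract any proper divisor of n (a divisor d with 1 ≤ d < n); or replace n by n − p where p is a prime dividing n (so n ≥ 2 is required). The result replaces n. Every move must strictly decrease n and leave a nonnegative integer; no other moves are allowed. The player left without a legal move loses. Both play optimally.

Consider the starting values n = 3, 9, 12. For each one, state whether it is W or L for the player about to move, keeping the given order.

Build the W/L table. Terminal = L. A non-terminal position is W if it has a move to some L; otherwise it is L.
n=0: no move → L
n=1: no move → L
n=2: can move to 0, which is L ⇒ W
n=3: can move to 0, which is L ⇒ W
n=4: moves to 2(W), 3(W); every one is W ⇒ L
n=5: can move to 0, which is L ⇒ W
n=6: can move to 4, which is L ⇒ W
n=7: can move to 0, which is L ⇒ W
n=8: can move to 4, which is L ⇒ W
n=9: moves to 6(W), 8(W); every one is W ⇒ L
n=10: can move to 9, which is L ⇒ W
n=11: can move to 0, which is L ⇒ W
n=12: can move to 9, which is L ⇒ W

3: W, 9: L, 12: W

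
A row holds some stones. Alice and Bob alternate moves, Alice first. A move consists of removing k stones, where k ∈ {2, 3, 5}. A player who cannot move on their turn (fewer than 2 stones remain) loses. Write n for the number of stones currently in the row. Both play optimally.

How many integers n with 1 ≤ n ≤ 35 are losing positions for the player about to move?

Positions with no move are L. A position that does have a move is losing for the player to move precisely when every available move leads to a winning position for the opponent. Fill in the labels:
n=0: no move → L
n=1: no move → L
n=2: can move to 0, which is L ⇒ W
n=3: can move to 1, which is L ⇒ W
n=4: can move to 1, which is L ⇒ W
n=5: can move to 0, which is L ⇒ W
n=6: can move to 1, which is L ⇒ W
n=7: moves to 5(W), 4(W), 2(W); every one is W ⇒ L
n=8: moves to 6(W), 5(W), 3(W); every one is W ⇒ L
n=9: can move to 7, which is L ⇒ W
n=10: can move to 8, which is L ⇒ W
n=11: can move to 8, which is L ⇒ W
n=12: can move to 7, which is L ⇒ W
n=13: can move to 8, which is L ⇒ W
n=14: moves to 12(W), 11(W), 9(W); every one is W ⇒ L
n=15: moves to 13(W), 12(W), 10(W); every one is W ⇒ L
n=16: can move to 14, which is L ⇒ W
n=17: can move to 15, which is L ⇒ W
n=18: can move to 15, which is L ⇒ W
n=19: can move to 14, which is L ⇒ W
n=20: can move to 15, which is L ⇒ W
n=21: moves to 19(W), 18(W), 16(W); every one is W ⇒ L
n=22: moves to 20(W), 19(W), 17(W); every one is W ⇒ L
n=23: can move to 21, which is L ⇒ W
n=24: can move to 22, which is L ⇒ W
n=25: can move to 22, which is L ⇒ W
n=26: can move to 21, which is L ⇒ W
n=27: can move to 22, which is L ⇒ W
n=28: moves to 26(W), 25(W), 23(W); every one is W ⇒ L
n=29: moves to 27(W), 26(W), 24(W); every one is W ⇒ L
n=30: can move to 28, which is L ⇒ W
n=31: can move to 29, which is L ⇒ W
n=32: can move to 29, which is L ⇒ W
n=33: can move to 28, which is L ⇒ W
n=34: can move to 29, which is L ⇒ W
n=35: moves to 33(W), 32(W), 30(W); every one is W ⇒ L
L entries with 1 ≤ n ≤ 35 (n=0 is outside the asked range and is not counted): n = 1, 7, 8, 14, 15, 21, 22, 28, 29, 35; that makes 10.

10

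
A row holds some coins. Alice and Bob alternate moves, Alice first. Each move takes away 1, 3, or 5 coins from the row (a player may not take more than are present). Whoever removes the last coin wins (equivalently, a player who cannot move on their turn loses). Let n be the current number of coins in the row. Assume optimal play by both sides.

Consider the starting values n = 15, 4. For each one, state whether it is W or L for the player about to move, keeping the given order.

Classify positions by backward induction: terminal positions (no move available) are L. From any other position, the mover wins iff some move reaches an L.
n=0: no move → L
n=1: reaches L-position 0 → W
n=2: only reaches 1(W), which is W → L
n=3: reaches L-position 2 → W
n=4: only reaches 3(W), 1(W), all W → L
n=5: reaches L-position 4 → W
n=6: only reaches 5(W), 3(W), 1(W), all W → L
n=7: reaches L-position 6 → W
n=8: only reaches 7(W), 5(W), 3(W), all W → L
n=9: reaches L-position 8 → W
n=10: only reaches 9(W), 7(W), 5(W), all W → L
n=11: reaches L-position 10 → W
n=12: only reaches 11(W), 9(W), 7(W), all W → L
n=13: reaches L-position 12 → W
n=14: only reaches 13(W), 11(W), 9(W), all W → L
n=15: reaches L-position 14 → W

15: W, 4: L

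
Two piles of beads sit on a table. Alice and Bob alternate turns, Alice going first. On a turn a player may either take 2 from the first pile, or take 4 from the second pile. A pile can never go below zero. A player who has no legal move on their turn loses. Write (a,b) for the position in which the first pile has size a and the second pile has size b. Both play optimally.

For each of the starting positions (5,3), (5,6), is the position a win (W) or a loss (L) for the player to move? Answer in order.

Positions with no move are L. A position that does have a move is losing for the player to move precisely when every available move leads to a winning position for the opponent. Fill in the labels:
No move ever increases a pile, so every position that can arise here has a ≤ 5 and b ≤ 6; it is enough to label the cells with 0 ≤ a ≤ 5 and 0 ≤ b ≤ 6.
Every move lowers a or b (never raises either), so fill the grid row by row in increasing a, and left to right within a row: each cell's successors are then already labelled.
      b=0  b=1  b=2  b=3  b=4  b=5  b=6
a=0:    L    L    L    L    W    W    W
a=1:    L    L    L    L    W    W    W
a=2:    W    W    W    W    L    L    L
a=3:    W    W    W    W    L    L    L
a=4:    L    L    L    L    W    W    W
a=5:    L    L    L    L    W    W    W
Cells with no legal move (terminal, hence L): (0,0), (0,1), (0,2), (0,3), (1,0), (1,1), (1,2), (1,3).
The remaining L cells, each justified by listing all of its moves:
(2,4): only reaches (0,4)(W), (2,0)(W), all W → L
(2,5): only reaches (0,5)(W), (2,1)(W), all W → L
(2,6): only reaches (0,6)(W), (2,2)(W), all W → L
(3,4): only reaches (1,4)(W), (3,0)(W), all W → L
(3,5): only reaches (1,5)(W), (3,1)(W), all W → L
(3,6): only reaches (1,6)(W), (3,2)(W), all W → L
(4,0): only reaches (2,0)(W), which is W → L
(4,1): only reaches (2,1)(W), which is W → L
(4,2): only reaches (2,2)(W), which is W → L
(4,3): only reaches (2,3)(W), which is W → L
(5,0): only reaches (3,0)(W), which is W → L
(5,1): only reaches (3,1)(W), which is W → L
(5,2): only reaches (3,2)(W), which is W → L
(5,3): only reaches (3,3)(W), which is W → L
Every other cell has at least one move into one of the L cells above, so it is W.
(5,3): one of the L cells justified above, so L
(5,6): the move to (3,6) reaches an L cell, so W

(5,3): L, (5,6): W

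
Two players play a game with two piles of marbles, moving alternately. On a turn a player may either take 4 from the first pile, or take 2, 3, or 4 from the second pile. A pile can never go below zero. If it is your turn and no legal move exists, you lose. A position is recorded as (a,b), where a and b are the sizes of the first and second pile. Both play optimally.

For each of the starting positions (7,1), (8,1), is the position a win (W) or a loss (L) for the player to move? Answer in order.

(7,1): W, (8,1): L

Classify positions by backward induction: terminal positions (no move available) are L. From any other position, the mover wins iff some move reaches an L.
No move ever increases a pile, so every position that can arise here has a ≤ 8 and b ≤ 1; it is enough to label the cells with 0 ≤ a ≤ 8 and 0 ≤ b ≤ 1.
Every move lowers a or b (never raises either), so fill the grid row by row in increasing a, and left to right within a row: each cell's successors are then already labelled.
      b=0  b=1
a=0:    L    L
a=1:    L    L
a=2:    L    L
a=3:    L    L
a=4:    W    W
a=5:    W    W
a=6:    W    W
a=7:    W    W
a=8:    L    L
Cells with no legal move (terminal, hence L): (0,0), (0,1), (1,0), (1,1), (2,0), (2,1), (3,0), (3,1).
The remaining L cells, each justified by listing all of its moves:
(8,0): the only move is to (4,0)(W), a W ⇒ L
(8,1): the only move is to (4,1)(W), a W ⇒ L
Every other cell has at least one move into one of the L cells above, so it is W.
(7,1): the move to (3,1) reaches an L cell, so W
(8,1): one of the L cells justified above, so L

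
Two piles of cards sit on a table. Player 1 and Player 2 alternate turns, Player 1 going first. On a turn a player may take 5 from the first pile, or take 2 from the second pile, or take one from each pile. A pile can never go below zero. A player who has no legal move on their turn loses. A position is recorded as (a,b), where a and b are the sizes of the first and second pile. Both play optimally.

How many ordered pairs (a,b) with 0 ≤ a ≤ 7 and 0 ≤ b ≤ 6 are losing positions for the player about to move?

Label each position W (a win for the player to move) or L (a loss). A position with no legal move is L; any other position is W exactly when some move reaches an L, and L when every move reaches a W.
Every move lowers a or b (never raises either), so fill the grid row by row in increasing a, and left to right within a row: each cell's successors are then already labelled.
      b=0  b=1  b=2  b=3  b=4  b=5  b=6
a=0:    L    L    W    W    L    L    W
a=1:    L    W    W    L    L    W    W
a=2:    L    W    W    L    W    W    L
a=3:    L    W    W    L    W    W    L
a=4:    L    W    W    L    W    W    L
a=5:    W    W    L    L    W    W    L
a=6:    W    L    L    W    W    L    L
a=7:    W    L    W    W    L    L    W
Cells with no legal move (terminal, hence L): (0,0), (0,1), (1,0), (2,0), (3,0), (4,0).
The remaining L cells, each justified by listing all of its moves:
(0,4): →(0,2)(W) only, which is W, so L
(0,5): →(0,3)(W) only, which is W, so L
(1,3): →(1,1)(W), (0,2)(W) — all W, so L
(1,4): →(1,2)(W), (0,3)(W) — all W, so L
(2,3): →(2,1)(W), (1,2)(W) — all W, so L
(2,6): →(2,4)(W), (1,5)(W) — all W, so L
(3,3): →(3,1)(W), (2,2)(W) — all W, so L
(3,6): →(3,4)(W), (2,5)(W) — all W, so L
(4,3): →(4,1)(W), (3,2)(W) — all W, so L
(4,6): →(4,4)(W), (3,5)(W) — all W, so L
(5,2): →(0,2)(W), (5,0)(W), (4,1)(W) — all W, so L
(5,3): →(0,3)(W), (5,1)(W), (4,2)(W) — all W, so L
(5,6): →(0,6)(W), (5,4)(W), (4,5)(W) — all W, so L
(6,1): →(1,1)(W), (5,0)(W) — all W, so L
(6,2): →(1,2)(W), (6,0)(W), (5,1)(W) — all W, so L
(6,5): →(1,5)(W), (6,3)(W), (5,4)(W) — all W, so L
(6,6): →(1,6)(W), (6,4)(W), (5,5)(W) — all W, so L
(7,1): →(2,1)(W), (6,0)(W) — all W, so L
(7,4): →(2,4)(W), (7,2)(W), (6,3)(W) — all W, so L
(7,5): →(2,5)(W), (7,3)(W), (6,4)(W) — all W, so L
Every other cell has at least one move into one of the L cells above, so it is W.
L cells per row: a=0: 4, a=1: 3, a=2: 3, a=3: 3, a=4: 3, a=5: 3, a=6: 4, a=7: 3; total 26.

26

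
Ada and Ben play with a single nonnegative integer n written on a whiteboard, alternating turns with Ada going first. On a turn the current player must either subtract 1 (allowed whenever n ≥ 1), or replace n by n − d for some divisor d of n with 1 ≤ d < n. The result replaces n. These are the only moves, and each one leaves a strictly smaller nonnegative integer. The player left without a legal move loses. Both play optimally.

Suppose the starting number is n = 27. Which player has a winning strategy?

Classify positions by backward induction: terminal positions (no move available) are L. From any other position, the mover wins iff some move reaches an L.
n=0: no move → L
n=1: can move to 0, which is L ⇒ W
n=2: the only move is to 1(W), a W ⇒ L
n=3: can move to 2, which is L ⇒ W
n=4: can move to 2, which is L ⇒ W
n=5: the only move is to 4(W), a W ⇒ L
n=6: can move to 5, which is L ⇒ W
n=7: the only move is to 6(W), a W ⇒ L
n=8: can move to 7, which is L ⇒ W
n=9: moves to 6(W), 8(W); every one is W ⇒ L
n=10: can move to 5, which is L ⇒ W
n=11: the only move is to 10(W), a W ⇒ L
n=12: can move to 9, which is L ⇒ W
n=13: the only move is to 12(W), a W ⇒ L
n=14: can move to 7, which is L ⇒ W
n=15: moves to 10(W), 12(W), 14(W); every one is W ⇒ L
n=16: can move to 15, which is L ⇒ W
n=17: the only move is to 16(W), a W ⇒ L
n=18: can move to 9, which is L ⇒ W
n=19: the only move is to 18(W), a W ⇒ L
n=20: can move to 15, which is L ⇒ W
n=21: moves to 14(W), 18(W), 20(W); every one is W ⇒ L
n=22: can move to 11, which is L ⇒ W
n=23: the only move is to 22(W), a W ⇒ L
n=24: can move to 21, which is L ⇒ W
n=25: moves to 20(W), 24(W); every one is W ⇒ L
n=26: can move to 13, which is L ⇒ W
n=27: moves to 18(W), 24(W), 26(W); every one is W ⇒ L
The starting position 27 is L: whatever Ada does, the opponent receives a W position.

Ben wins.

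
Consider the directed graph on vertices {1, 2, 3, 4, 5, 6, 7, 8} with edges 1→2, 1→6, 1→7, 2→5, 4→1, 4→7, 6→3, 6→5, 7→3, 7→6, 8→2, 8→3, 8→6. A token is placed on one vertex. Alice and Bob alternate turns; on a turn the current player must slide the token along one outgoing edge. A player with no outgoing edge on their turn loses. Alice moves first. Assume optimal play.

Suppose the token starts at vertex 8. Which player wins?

Compute win/loss labels from the base case upward. A position with no move is L. Any other position is W if it can reach an L in one move, else L.
Every edge goes from a vertex to one that appears earlier in the order 5, 3, 2, 6, 7, 1, 8, 4, so processing vertices in that order labels each vertex after all of its successors.
5: no outgoing edge → L
3: no outgoing edge → L
2: →5(L), so W
6: →3(L), so W
7: →3(L), so W
1: →7(W), 6(W), 2(W) — all W, so L
8: →3(L), so W
4: →1(L), so W
From 8 Alice can move to 3, reaching an L position.

Alice wins.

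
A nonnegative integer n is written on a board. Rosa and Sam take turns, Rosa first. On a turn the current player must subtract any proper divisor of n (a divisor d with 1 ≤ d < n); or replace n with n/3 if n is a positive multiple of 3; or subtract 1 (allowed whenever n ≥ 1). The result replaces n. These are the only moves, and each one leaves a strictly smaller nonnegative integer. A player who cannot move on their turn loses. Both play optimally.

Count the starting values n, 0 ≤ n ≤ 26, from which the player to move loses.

Label each position W (a win for the player to move) or L (a loss). A position with no legal move is L; any other position is W exactly when some move reaches an L, and L when every move reaches a W.
n=0: no move → L
n=1: can move to 0, which is L ⇒ W
n=2: the only move is to 1(W), a W ⇒ L
n=3: can move to 2, which is L ⇒ W
n=4: can move to 2, which is L ⇒ W
n=5: the only move is to 4(W), a W ⇒ L
n=6: can move to 2, which is L ⇒ W
n=7: the only move is to 6(W), a W ⇒ L
n=8: can move to 7, which is L ⇒ W
n=9: moves to 3(W), 6(W), 8(W); every one is W ⇒ L
n=10: can move to 5, which is L ⇒ W
n=11: the only move is to 10(W), a W ⇒ L
n=12: can move to 9, which is L ⇒ W
n=13: the only move is to 12(W), a W ⇒ L
n=14: can move to 7, which is L ⇒ W
n=15: can move to 5, which is L ⇒ W
n=16: moves to 8(W), 12(W), 14(W), 15(W); every one is W ⇒ L
n=17: can move to 16, which is L ⇒ W
n=18: can move to 9, which is L ⇒ W
n=19: the only move is to 18(W), a W ⇒ L
n=20: can move to 16, which is L ⇒ W
n=21: can move to 7, which is L ⇒ W
n=22: can move to 11, which is L ⇒ W
n=23: the only move is to 22(W), a W ⇒ L
n=24: can move to 16, which is L ⇒ W
n=25: moves to 20(W), 24(W); every one is W ⇒ L
n=26: can move to 13, which is L ⇒ W
L entries with 0 ≤ n ≤ 26: n = 0, 2, 5, 7, 9, 11, 13, 16, 19, 23, 25; that makes 11.

11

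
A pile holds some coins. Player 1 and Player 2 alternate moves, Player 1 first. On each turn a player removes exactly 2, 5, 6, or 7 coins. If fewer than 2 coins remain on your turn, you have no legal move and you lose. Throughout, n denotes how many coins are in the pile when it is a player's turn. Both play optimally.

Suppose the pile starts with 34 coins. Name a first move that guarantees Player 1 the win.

Work bottom-up. With no move the player to move loses. Otherwise the position is W if at least one move leads to an L position for the opponent, and L if every move leads to a W.
n=0: no move → L
n=1: no move → L
n=2: →0(L), so W
n=3: →1(L), so W
n=4: →2(W) only, which is W, so L
n=5: →0(L), so W
n=6: →4(L), so W
n=7: →1(L), so W
n=8: →1(L), so W
n=9: →4(L), so W
n=10: →4(L), so W
n=11: →4(L), so W
n=12: →10(W), 7(W), 6(W), 5(W) — all W, so L
n=13: →11(W), 8(W), 7(W), 6(W) — all W, so L
n=14: →12(L), so W
n=15: →13(L), so W
n=16: →14(W), 11(W), 10(W), 9(W) — all W, so L
n=17: →12(L), so W
n=18: →16(L), so W
n=19: →13(L), so W
n=20: →13(L), so W
n=21: →16(L), so W
n=22: →16(L), so W
n=23: →16(L), so W
n=24: →22(W), 19(W), 18(W), 17(W) — all W, so L
n=25: →23(W), 20(W), 19(W), 18(W) — all W, so L
n=26: →24(L), so W
n=27: →25(L), so W
n=28: →26(W), 23(W), 22(W), 21(W) — all W, so L
n=29: →24(L), so W
n=30: →28(L), so W
n=31: →25(L), so W
n=32: →25(L), so W
n=33: →28(L), so W
n=34: →28(L), so W
From 34, the L positions reachable in one move are: 28.

Remove 6, leaving 28.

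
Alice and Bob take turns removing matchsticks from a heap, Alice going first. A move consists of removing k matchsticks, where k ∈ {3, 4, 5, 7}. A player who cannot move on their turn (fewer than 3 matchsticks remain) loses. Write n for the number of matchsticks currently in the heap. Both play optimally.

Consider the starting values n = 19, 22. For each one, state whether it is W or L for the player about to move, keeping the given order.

Build the W/L table. Terminal = L. A non-terminal position is W if it has a move to some L; otherwise it is L.
n=0: no move → L
n=1: no move → L
n=2: no move → L
n=3: →0(L), so W
n=4: →1(L), so W
n=5: →2(L), so W
n=6: →2(L), so W
n=7: →2(L), so W
n=8: →1(L), so W
n=9: →2(L), so W
n=10: →7(W), 6(W), 5(W), 3(W) — all W, so L
n=11: →8(W), 7(W), 6(W), 4(W) — all W, so L
n=12: →9(W), 8(W), 7(W), 5(W) — all W, so L
n=13: →10(L), so W
n=14: →11(L), so W
n=15: →12(L), so W
n=16: →12(L), so W
n=17: →12(L), so W
n=18: →11(L), so W
n=19: →12(L), so W
n=20: →17(W), 16(W), 15(W), 13(W) — all W, so L
n=21: →18(W), 17(W), 16(W), 14(W) — all W, so L
n=22: →19(W), 18(W), 17(W), 15(W) — all W, so L

19: W, 22: L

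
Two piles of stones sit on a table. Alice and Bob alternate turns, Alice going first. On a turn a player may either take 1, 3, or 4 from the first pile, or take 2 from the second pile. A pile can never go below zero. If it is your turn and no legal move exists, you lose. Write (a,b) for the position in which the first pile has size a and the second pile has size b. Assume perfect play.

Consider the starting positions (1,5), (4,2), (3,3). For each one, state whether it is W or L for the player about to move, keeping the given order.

Label each position W (a win for the player to move) or L (a loss). A position with no legal move is L; any other position is W exactly when some move reaches an L, and L when every move reaches a W.
No move ever increases a pile, so every position that can arise here has a ≤ 4 and b ≤ 5; it is enough to label the cells with 0 ≤ a ≤ 4 and 0 ≤ b ≤ 5.
Every move lowers a or b (never raises either), so fill the grid row by row in increasing a, and left to right within a row: each cell's successors are then already labelled.
      b=0  b=1  b=2  b=3  b=4  b=5
a=0:    L    L    W    W    L    L
a=1:    W    W    L    L    W    W
a=2:    L    L    W    W    L    L
a=3:    W    W    L    L    W    W
a=4:    W    W    W    W    W    W
Cells with no legal move (terminal, hence L): (0,0), (0,1).
The remaining L cells, each justified by listing all of its moves:
(0,4): L (sole option (0,2)(W) is W)
(0,5): L (sole option (0,3)(W) is W)
(1,2): L (options (0,2)(W), (1,0)(W) are all W)
(1,3): L (options (0,3)(W), (1,1)(W) are all W)
(2,0): L (sole option (1,0)(W) is W)
(2,1): L (sole option (1,1)(W) is W)
(2,4): L (options (1,4)(W), (2,2)(W) are all W)
(2,5): L (options (1,5)(W), (2,3)(W) are all W)
(3,2): L (options (2,2)(W), (0,2)(W), (3,0)(W) are all W)
(3,3): L (options (2,3)(W), (0,3)(W), (3,1)(W) are all W)
Every other cell has at least one move into one of the L cells above, so it is W.
(1,5): the move to (0,5) reaches an L cell, so W
(4,2): the move to (3,2) reaches an L cell, so W
(3,3): one of the L cells justified above, so L

(1,5): W, (4,2): W, (3,3): L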